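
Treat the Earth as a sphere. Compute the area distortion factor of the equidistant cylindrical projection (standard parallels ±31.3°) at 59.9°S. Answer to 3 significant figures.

With standard parallel φ₀ = 31.3°, the equirectangular projection gives x = Rλ cos φ₀, y = Rφ, so h = 1 and k = cos 31.3° / cos φ.
Areal scale = h·k = 1 × cos φ₀ / cos φ; at 59.9°, h = 1.000, k = 1.704, so h·k = 1.704.

1.70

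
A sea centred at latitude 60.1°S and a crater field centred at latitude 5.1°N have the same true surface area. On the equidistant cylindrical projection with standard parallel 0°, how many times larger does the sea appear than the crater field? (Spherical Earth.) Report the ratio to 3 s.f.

2.00

Plate carrée maps x = Rλ, y = Rφ. The meridian scale is h = 1 and the parallel scale is k = 1/cos φ = sec φ.
Areal scale at 60.1°: h·k = 1.000 × 2.006 = 2.006.
Areal scale at 5.1°: h·k = 1.000 × 1.004 = 1.004.
Ratio = 2.006/1.004 ≈ 2.00.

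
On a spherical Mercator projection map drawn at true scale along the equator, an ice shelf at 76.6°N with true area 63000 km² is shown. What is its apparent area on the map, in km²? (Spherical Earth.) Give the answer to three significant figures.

For Mercator, h = k = sec φ (a conformal cylindrical projection has a single point scale, 1/cos φ).
Areal scale = k² = sec²φ = 1/cos²(76.6°) = 1/0.2317² = 18.62.
Apparent area = 63000 × 18.62 ≈ 1170000 km².

1170000 km²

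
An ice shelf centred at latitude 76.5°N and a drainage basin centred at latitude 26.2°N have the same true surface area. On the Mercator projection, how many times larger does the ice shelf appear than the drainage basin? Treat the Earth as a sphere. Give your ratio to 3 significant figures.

14.8

Mercator areal scale is sec²φ.
At 76.5°: sec²(76.5°) = 1/0.2334² = 18.35.
At 26.2°: sec²(26.2°) = 1/0.8973² = 1.242.
Ratio = 18.35/1.242 = cos²(26.2°)/cos²(76.5°) ≈ 14.8.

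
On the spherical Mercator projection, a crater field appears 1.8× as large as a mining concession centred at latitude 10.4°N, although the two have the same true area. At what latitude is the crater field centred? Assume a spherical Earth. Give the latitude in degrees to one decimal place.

42.9°

For equal true areas on Mercator, apparent areas scale as sec²φ, so the ratio is cos²φ₂ / cos²φ₁.
cos²φ₂ / cos²φ₁ = 1.8  ⇒  cos φ₁ = cos 10.4° / √1.8 = 0.9836/1.342 = 0.7331.
φ₁ = arccos(0.7331) ≈ 42.9°.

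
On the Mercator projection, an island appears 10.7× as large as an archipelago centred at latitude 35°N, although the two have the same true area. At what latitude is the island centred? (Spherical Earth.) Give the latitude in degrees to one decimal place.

For equal true areas on Mercator, apparent areas scale as sec²φ, so the ratio is cos²φ₂ / cos²φ₁.
cos²φ₂ / cos²φ₁ = 10.7  ⇒  cos φ₁ = cos 35° / √10.7 = 0.8192/3.271 = 0.2504.
φ₁ = arccos(0.2504) ≈ 75.5°.

75.5°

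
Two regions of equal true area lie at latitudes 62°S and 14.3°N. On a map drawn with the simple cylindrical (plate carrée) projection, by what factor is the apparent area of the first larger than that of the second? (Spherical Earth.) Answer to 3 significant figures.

In the plate carrée (x = Rλ, y = Rφ), meridians are true-scale (h = 1) and parallels are stretched by k = sec φ.
Areal scale at 62°: h·k = 1.000 × 2.130 = 2.130.
Areal scale at 14.3°: h·k = 1.000 × 1.032 = 1.032.
Ratio = 2.130/1.032 ≈ 2.06.

2.06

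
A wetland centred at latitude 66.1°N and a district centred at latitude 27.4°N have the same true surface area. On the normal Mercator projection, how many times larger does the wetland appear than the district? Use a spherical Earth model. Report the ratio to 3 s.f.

On Mercator, area is exaggerated by sec²φ = 1/cos²φ.
At 66.1°: sec²(66.1°) = 1/0.4051² = 6.092.
At 27.4°: sec²(27.4°) = 1/0.8878² = 1.269.
Ratio = 6.092/1.269 = cos²(27.4°)/cos²(66.1°) ≈ 4.80.

4.80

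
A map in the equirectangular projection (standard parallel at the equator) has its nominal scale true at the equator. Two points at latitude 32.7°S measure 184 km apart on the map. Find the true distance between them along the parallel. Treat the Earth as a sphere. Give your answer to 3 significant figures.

For the equirectangular projection with φ₀ = 0 (plate carrée), h = 1 along meridians and k = sec φ along parallels.
Along the parallel at 32.7°, map distances are exaggerated by k = sec 32.7° = 1.188.
True distance = 184 / 1.188 = 184 × cos 32.7° ≈ 155 km.

155 km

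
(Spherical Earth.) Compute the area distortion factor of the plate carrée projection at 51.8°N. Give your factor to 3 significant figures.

Plate carrée maps x = Rλ, y = Rφ. The meridian scale is h = 1 and the parallel scale is k = 1/cos φ = sec φ.
Areal scale = h·k = 1 × sec φ; at 51.8°, h = 1.000, k = 1.617, so h·k = 1.617.

1.62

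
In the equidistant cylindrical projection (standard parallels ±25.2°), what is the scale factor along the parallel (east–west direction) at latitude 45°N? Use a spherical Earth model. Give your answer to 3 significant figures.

1.28

With standard parallel φ₀ = 25.2°, the equirectangular projection gives x = Rλ cos φ₀, y = Rφ, so h = 1 and k = cos 25.2° / cos φ.
k = cos 25.2° / cos 45° = 0.9048/0.7071 = 1.280.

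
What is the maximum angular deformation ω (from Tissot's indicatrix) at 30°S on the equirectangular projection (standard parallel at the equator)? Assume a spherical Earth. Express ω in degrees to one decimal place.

8.2°

Plate carrée maps x = Rλ, y = Rφ. The meridian scale is h = 1 and the parallel scale is k = 1/cos φ = sec φ.
At 30°: h = 1.000, k = 1.155; principal scales a = 1.155, b = 1.000.
sin(ω/2) = (a − b)/(a + b) = 0.1547/2.155 = 0.07180, so ω = 2 arcsin(0.07180) ≈ 8.2°.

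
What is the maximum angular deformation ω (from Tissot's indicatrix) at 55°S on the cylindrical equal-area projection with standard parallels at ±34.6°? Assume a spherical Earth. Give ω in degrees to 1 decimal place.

40.5°

For cylindrical equal-area with standard parallel φ₀, h = cos φ / cos φ₀ and k = cos φ₀ / cos φ, so h·k = 1.
At 55°: h = 0.6968, k = 1.435; principal scales a = 1.435, b = 0.6968.
sin(ω/2) = (a − b)/(a + b) = 0.7383/2.132 = 0.3463, so ω = 2 arcsin(0.3463) ≈ 40.5°.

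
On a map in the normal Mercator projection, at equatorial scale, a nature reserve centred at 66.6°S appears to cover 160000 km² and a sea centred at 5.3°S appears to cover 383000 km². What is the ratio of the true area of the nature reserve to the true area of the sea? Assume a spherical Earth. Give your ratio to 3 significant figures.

On Mercator the areal scale is sec²φ, so true area = apparent × cos²φ.
True area of nature reserve: 160000 × cos²(66.6°) = 160000 × 0.1577 = 25240 km².
True area of sea: 383000 × cos²(5.3°) = 383000 × 0.9915 = 379700 km².
Ratio = 25240 / 379700 ≈ 0.0665.

0.0665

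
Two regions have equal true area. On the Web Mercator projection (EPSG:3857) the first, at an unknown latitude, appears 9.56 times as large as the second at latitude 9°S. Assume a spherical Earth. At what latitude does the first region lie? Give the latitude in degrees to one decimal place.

For equal true areas on Mercator, apparent areas scale as sec²φ, so the ratio is cos²φ₂ / cos²φ₁.
cos²φ₂ / cos²φ₁ = 9.56  ⇒  cos φ₁ = cos 9° / √9.56 = 0.9877/3.092 = 0.3194.
φ₁ = arccos(0.3194) ≈ 71.4°.

71.4°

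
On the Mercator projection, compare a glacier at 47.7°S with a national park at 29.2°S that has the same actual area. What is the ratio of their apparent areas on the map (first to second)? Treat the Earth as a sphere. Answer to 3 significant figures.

Mercator areal scale is sec²φ.
At 47.7°: sec²(47.7°) = 1/0.6730² = 2.208.
At 29.2°: sec²(29.2°) = 1/0.8729² = 1.312.
Ratio = 2.208/1.312 = cos²(29.2°)/cos²(47.7°) ≈ 1.68.

1.68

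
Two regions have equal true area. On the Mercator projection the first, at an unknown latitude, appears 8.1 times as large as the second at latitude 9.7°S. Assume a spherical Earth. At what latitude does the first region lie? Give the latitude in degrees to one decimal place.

Mercator areal scale is sec²φ, so apparent-area ratio = sec²φ₁ / sec²φ₂ = cos²φ₂ / cos²φ₁.
cos²φ₂ / cos²φ₁ = 8.1  ⇒  cos φ₁ = cos 9.7° / √8.1 = 0.9857/2.846 = 0.3463.
φ₁ = arccos(0.3463) ≈ 69.7°.

69.7°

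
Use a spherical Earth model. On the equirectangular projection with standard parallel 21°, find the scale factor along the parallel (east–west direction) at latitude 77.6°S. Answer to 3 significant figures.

The equidistant cylindrical projection with φ₀ = 21° has h = 1 (meridians true) and k = cos φ₀ / cos φ along parallels.
k = cos 21° / cos 77.6° = 0.9336/0.2147 = 4.348.

4.35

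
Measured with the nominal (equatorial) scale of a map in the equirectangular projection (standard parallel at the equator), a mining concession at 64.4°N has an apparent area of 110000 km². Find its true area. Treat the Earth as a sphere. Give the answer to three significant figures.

Plate carrée maps x = Rλ, y = Rφ. The meridian scale is h = 1 and the parallel scale is k = 1/cos φ = sec φ.
Areal scale = h·k = 1 × sec φ; at 64.4°, h = 1.000, k = 2.314, so h·k = 2.314.
True area = apparent / (areal scale) = 110000 / 2.314 ≈ 47500 km².

47500 km²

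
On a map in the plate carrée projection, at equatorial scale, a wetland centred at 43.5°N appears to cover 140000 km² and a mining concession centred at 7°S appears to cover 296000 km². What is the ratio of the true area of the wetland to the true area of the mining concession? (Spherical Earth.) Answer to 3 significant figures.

0.346

Plate carrée has h = 1 and k = sec φ, giving areal scale sec φ; true area = (apparent area) · cos φ.
True area of wetland: 140000 × cos(43.5°) = 140000 × 0.7254 = 101600 km².
True area of mining concession: 296000 × cos(7°) = 296000 × 0.9925 = 293800 km².
Ratio = 101600 / 293800 ≈ 0.346.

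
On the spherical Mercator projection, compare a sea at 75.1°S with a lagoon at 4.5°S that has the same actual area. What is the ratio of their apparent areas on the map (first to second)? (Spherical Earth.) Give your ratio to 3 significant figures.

Mercator areal scale is sec²φ.
At 75.1°: sec²(75.1°) = 1/0.2571² = 15.12.
At 4.5°: sec²(4.5°) = 1/0.9969² = 1.006.
Ratio = 15.12/1.006 = cos²(4.5°)/cos²(75.1°) ≈ 15.0.

15.0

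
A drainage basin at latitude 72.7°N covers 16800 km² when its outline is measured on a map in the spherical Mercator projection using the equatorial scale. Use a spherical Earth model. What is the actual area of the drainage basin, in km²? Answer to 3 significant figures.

Mercator is conformal, so the point scale is isotropic: h = k = sec φ = 1/cos φ.
Areal scale = k² = sec²φ = 1/cos²(72.7°) = 1/0.2974² = 11.31.
True area = apparent / (areal scale) = 16800 / 11.31 ≈ 1490 km².

1490 km²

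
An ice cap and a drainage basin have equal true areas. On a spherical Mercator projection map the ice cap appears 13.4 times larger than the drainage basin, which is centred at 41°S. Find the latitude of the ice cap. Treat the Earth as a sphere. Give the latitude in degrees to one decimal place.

78.1°

For equal true areas on Mercator, apparent areas scale as sec²φ, so the ratio is cos²φ₂ / cos²φ₁.
cos²φ₂ / cos²φ₁ = 13.4  ⇒  cos φ₁ = cos 41° / √13.4 = 0.7547/3.661 = 0.2062.
φ₁ = arccos(0.2062) ≈ 78.1°.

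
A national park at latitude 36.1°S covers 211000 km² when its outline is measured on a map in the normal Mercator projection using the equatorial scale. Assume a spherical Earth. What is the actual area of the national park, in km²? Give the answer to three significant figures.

138000 km²

Mercator is conformal, so the point scale is isotropic: h = k = sec φ = 1/cos φ.
Areal scale = k² = sec²φ = 1/cos²(36.1°) = 1/0.8080² = 1.532.
True area = apparent / (areal scale) = 211000 / 1.532 ≈ 138000 km².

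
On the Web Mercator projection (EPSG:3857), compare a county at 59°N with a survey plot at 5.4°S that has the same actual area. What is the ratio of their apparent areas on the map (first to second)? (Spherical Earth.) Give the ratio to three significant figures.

Mercator is conformal with k = sec φ, so areal scale = k² = sec²φ.
At 59°: sec²(59°) = 1/0.5150² = 3.770.
At 5.4°: sec²(5.4°) = 1/0.9956² = 1.009.
Ratio = 3.770/1.009 = cos²(5.4°)/cos²(59°) ≈ 3.74.

3.74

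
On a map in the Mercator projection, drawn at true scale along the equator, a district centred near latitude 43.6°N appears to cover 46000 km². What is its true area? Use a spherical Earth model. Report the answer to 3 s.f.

Mercator is conformal, so the point scale is isotropic: h = k = sec φ = 1/cos φ.
Areal scale = k² = sec²φ = 1/cos²(43.6°) = 1/0.7242² = 1.907.
True area = apparent / (areal scale) = 46000 / 1.907 ≈ 24100 km².

24100 km²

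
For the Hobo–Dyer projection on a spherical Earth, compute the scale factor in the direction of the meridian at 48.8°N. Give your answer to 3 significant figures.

The Hobo–Dyer projection is cylindrical equal-area with φ₀ = 37.5°. A cylindrical equal-area projection with standard parallel φ₀ has meridian scale h = cos φ / cos φ₀ and parallel scale k = cos φ₀ / cos φ (so areas are preserved, h·k = 1).
h = cos 48.8° / cos 37.5° = 0.6587/0.7934 = 0.8303.

0.830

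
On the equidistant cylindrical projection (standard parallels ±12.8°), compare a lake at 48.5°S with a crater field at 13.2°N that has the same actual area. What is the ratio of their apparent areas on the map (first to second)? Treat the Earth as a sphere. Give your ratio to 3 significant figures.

1.47

With standard parallel φ₀ = 12.8°, the equirectangular projection gives x = Rλ cos φ₀, y = Rφ, so h = 1 and k = cos 12.8° / cos φ.
Areal scale at 48.5°: h·k = 1.000 × 1.472 = 1.472.
Areal scale at 13.2°: h·k = 1.000 × 1.002 = 1.002.
Ratio = 1.472/1.002 ≈ 1.47.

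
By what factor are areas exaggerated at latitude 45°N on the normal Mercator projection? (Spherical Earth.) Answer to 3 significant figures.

For Mercator, h = k = sec φ (a conformal cylindrical projection has a single point scale, 1/cos φ).
Areal scale = k² = sec²φ = 1/cos²(45°) = 1/0.7071² = 2.000.

2.00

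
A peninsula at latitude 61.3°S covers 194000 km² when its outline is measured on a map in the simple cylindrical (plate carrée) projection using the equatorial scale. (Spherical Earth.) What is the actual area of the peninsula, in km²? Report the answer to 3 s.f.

93200 km²

For the equirectangular projection with φ₀ = 0 (plate carrée), h = 1 along meridians and k = sec φ along parallels.
Areal scale = h·k = 1 × sec φ; at 61.3°, h = 1.000, k = 2.082, so h·k = 2.082.
True area = apparent / (areal scale) = 194000 / 2.082 ≈ 93200 km².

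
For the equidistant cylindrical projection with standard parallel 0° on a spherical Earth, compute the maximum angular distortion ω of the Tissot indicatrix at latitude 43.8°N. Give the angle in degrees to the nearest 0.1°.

18.6°

Plate carrée maps x = Rλ, y = Rφ. The meridian scale is h = 1 and the parallel scale is k = 1/cos φ = sec φ.
At 43.8°: h = 1.000, k = 1.386; principal scales a = 1.386, b = 1.000.
sin(ω/2) = (a − b)/(a + b) = 0.3855/2.386 = 0.1616, so ω = 2 arcsin(0.1616) ≈ 18.6°.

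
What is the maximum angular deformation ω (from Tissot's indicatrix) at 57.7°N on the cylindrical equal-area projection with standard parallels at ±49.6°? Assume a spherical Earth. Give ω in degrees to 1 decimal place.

22.0°

For cylindrical equal-area with standard parallel φ₀, h = cos φ / cos φ₀ and k = cos φ₀ / cos φ, so h·k = 1.
At 57.7°: h = 0.8245, k = 1.213; principal scales a = 1.213, b = 0.8245.
sin(ω/2) = (a − b)/(a + b) = 0.3884/2.037 = 0.1907, so ω = 2 arcsin(0.1907) ≈ 22.0°.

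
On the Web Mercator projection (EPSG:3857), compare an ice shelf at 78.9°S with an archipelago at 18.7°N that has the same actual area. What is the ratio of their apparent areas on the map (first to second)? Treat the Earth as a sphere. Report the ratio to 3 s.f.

24.2

On Mercator, area is exaggerated by sec²φ = 1/cos²φ.
At 78.9°: sec²(78.9°) = 1/0.1925² = 26.98.
At 18.7°: sec²(18.7°) = 1/0.9472² = 1.115.
Ratio = 26.98/1.115 = cos²(18.7°)/cos²(78.9°) ≈ 24.2.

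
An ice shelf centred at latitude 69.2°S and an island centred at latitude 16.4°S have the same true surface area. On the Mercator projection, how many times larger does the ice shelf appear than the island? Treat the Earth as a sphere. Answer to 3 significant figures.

Mercator areal scale is sec²φ.
At 69.2°: sec²(69.2°) = 1/0.3551² = 7.930.
At 16.4°: sec²(16.4°) = 1/0.9593² = 1.087.
Ratio = 7.930/1.087 = cos²(16.4°)/cos²(69.2°) ≈ 7.30.

7.30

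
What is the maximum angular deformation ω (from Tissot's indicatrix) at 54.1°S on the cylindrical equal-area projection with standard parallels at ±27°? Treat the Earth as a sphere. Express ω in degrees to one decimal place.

Cylindrical equal-area (φ₀ = 27°): h = cos φ / cos 27° along meridians, k = cos 27° / cos φ along parallels; h·k = 1.
At 54.1°: h = 0.6581, k = 1.520; principal scales a = 1.520, b = 0.6581.
sin(ω/2) = (a − b)/(a + b) = 0.8614/2.178 = 0.3956, so ω = 2 arcsin(0.3956) ≈ 46.6°.

46.6°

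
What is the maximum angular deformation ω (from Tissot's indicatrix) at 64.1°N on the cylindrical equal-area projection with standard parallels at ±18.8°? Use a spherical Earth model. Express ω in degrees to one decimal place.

A cylindrical equal-area projection with standard parallel φ₀ has meridian scale h = cos φ / cos φ₀ and parallel scale k = cos φ₀ / cos φ (so areas are preserved, h·k = 1).
At 64.1°: h = 0.4614, k = 2.167; principal scales a = 2.167, b = 0.4614.
sin(ω/2) = (a − b)/(a + b) = 1.706/2.629 = 0.6489, so ω = 2 arcsin(0.6489) ≈ 80.9°.

80.9°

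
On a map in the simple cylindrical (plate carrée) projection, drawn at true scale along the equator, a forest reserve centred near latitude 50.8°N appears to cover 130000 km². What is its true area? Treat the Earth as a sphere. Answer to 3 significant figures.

In the plate carrée (x = Rλ, y = Rφ), meridians are true-scale (h = 1) and parallels are stretched by k = sec φ.
Areal scale = h·k = 1 × sec φ; at 50.8°, h = 1.000, k = 1.582, so h·k = 1.582.
True area = apparent / (areal scale) = 130000 / 1.582 ≈ 82200 km².

82200 km²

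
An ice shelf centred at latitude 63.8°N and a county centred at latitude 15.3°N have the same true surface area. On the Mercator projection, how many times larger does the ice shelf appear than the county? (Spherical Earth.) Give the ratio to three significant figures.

4.77

Mercator is conformal with k = sec φ, so areal scale = k² = sec²φ.
At 63.8°: sec²(63.8°) = 1/0.4415² = 5.130.
At 15.3°: sec²(15.3°) = 1/0.9646² = 1.075.
Ratio = 5.130/1.075 = cos²(15.3°)/cos²(63.8°) ≈ 4.77.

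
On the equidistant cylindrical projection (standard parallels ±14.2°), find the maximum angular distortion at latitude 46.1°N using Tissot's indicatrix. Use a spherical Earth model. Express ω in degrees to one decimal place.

19.1°

In the equirectangular projection with standard parallel φ₀ = 14.2° (x = Rλ cos φ₀, y = Rφ), meridians are true-scale (h = 1) and the parallel scale is k = cos φ₀ / cos φ.
At 46.1°: h = 1.000, k = 1.398; principal scales a = 1.398, b = 1.000.
sin(ω/2) = (a − b)/(a + b) = 0.3981/2.398 = 0.1660, so ω = 2 arcsin(0.1660) ≈ 19.1°.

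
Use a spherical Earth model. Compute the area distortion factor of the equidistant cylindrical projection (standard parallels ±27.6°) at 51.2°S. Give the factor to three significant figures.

With standard parallel φ₀ = 27.6°, the equirectangular projection gives x = Rλ cos φ₀, y = Rφ, so h = 1 and k = cos 27.6° / cos φ.
Areal scale = h·k = 1 × cos φ₀ / cos φ; at 51.2°, h = 1.000, k = 1.414, so h·k = 1.414.

1.41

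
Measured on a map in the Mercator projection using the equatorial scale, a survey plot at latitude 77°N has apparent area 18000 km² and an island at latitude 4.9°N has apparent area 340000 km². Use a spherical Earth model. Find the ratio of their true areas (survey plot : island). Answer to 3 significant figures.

0.00270

Since Mercator area scale is 1/cos²φ, the true area equals the apparent area multiplied by cos²φ.
True area of survey plot: 18000 × cos²(77°) = 18000 × 0.05060 = 910.9 km².
True area of island: 340000 × cos²(4.9°) = 340000 × 0.9927 = 337500 km².
Ratio = 910.9 / 337500 ≈ 0.00270.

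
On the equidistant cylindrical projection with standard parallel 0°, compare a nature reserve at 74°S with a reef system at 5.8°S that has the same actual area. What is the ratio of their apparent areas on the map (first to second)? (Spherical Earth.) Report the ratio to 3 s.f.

For the equirectangular projection with φ₀ = 0 (plate carrée), h = 1 along meridians and k = sec φ along parallels.
Areal scale at 74°: h·k = 1.000 × 3.628 = 3.628.
Areal scale at 5.8°: h·k = 1.000 × 1.005 = 1.005.
Ratio = 3.628/1.005 ≈ 3.61.

3.61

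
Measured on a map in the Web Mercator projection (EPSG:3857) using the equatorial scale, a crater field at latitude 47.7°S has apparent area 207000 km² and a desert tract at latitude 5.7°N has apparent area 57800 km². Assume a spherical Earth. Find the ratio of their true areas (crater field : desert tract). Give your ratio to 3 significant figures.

On Mercator the areal scale is sec²φ, so true area = apparent × cos²φ.
True area of crater field: 207000 × cos²(47.7°) = 207000 × 0.4529 = 93760 km².
True area of desert tract: 57800 × cos²(5.7°) = 57800 × 0.9901 = 57230 km².
Ratio = 93760 / 57230 ≈ 1.64.

1.64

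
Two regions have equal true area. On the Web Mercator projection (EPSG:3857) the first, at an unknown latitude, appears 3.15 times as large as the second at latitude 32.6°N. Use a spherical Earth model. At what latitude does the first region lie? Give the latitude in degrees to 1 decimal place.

Mercator areal scale is sec²φ, so apparent-area ratio = sec²φ₁ / sec²φ₂ = cos²φ₂ / cos²φ₁.
cos²φ₂ / cos²φ₁ = 3.15  ⇒  cos φ₁ = cos 32.6° / √3.15 = 0.8425/1.775 = 0.4747.
φ₁ = arccos(0.4747) ≈ 61.7°.

61.7°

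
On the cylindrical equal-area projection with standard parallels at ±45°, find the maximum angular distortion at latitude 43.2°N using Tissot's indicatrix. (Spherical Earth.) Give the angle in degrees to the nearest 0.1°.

3.5°

A cylindrical equal-area projection with standard parallel φ₀ has meridian scale h = cos φ / cos φ₀ and parallel scale k = cos φ₀ / cos φ (so areas are preserved, h·k = 1).
At 43.2°: h = 1.031, k = 0.9700; principal scales a = 1.031, b = 0.9700.
sin(ω/2) = (a − b)/(a + b) = 0.06091/2.001 = 0.03044, so ω = 2 arcsin(0.03044) ≈ 3.5°.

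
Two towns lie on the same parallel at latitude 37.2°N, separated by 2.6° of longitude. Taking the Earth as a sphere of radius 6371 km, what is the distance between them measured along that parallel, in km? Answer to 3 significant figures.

Arc length along a parallel = R cos φ · Δλ (with Δλ in radians).
= 6371 × cos 37.2° × (2.6° × π/180) = 6371 × 0.7965 × 0.04538 ≈ 230 km.

230 km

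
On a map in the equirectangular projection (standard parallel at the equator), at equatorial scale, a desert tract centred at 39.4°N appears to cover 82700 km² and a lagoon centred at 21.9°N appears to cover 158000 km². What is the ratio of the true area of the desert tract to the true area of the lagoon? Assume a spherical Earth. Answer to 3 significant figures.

0.436

On the plate carrée, areal scale = h·k = 1 × sec φ, so true area = apparent × cos φ.
True area of desert tract: 82700 × cos(39.4°) = 82700 × 0.7727 = 63910 km².
True area of lagoon: 158000 × cos(21.9°) = 158000 × 0.9278 = 146600 km².
Ratio = 63910 / 146600 ≈ 0.436.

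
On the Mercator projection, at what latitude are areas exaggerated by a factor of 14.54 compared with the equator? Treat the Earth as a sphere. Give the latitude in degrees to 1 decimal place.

74.8°

Mercator areal scale is sec²φ.
sec²φ = 14.54  ⇒  cos²φ = 0.06878  ⇒  cos φ = 0.2623.
φ = arccos(0.2623) ≈ 74.8°.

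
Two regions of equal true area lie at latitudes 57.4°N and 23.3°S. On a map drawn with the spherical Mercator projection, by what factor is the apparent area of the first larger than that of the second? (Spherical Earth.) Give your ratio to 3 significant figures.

2.91

Mercator areal scale is sec²φ.
At 57.4°: sec²(57.4°) = 1/0.5388² = 3.445.
At 23.3°: sec²(23.3°) = 1/0.9184² = 1.185.
Ratio = 3.445/1.185 = cos²(23.3°)/cos²(57.4°) ≈ 2.91.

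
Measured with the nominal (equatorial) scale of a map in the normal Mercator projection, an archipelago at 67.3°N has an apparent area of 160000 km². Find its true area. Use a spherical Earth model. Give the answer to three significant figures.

23800 km²

For Mercator, h = k = sec φ (a conformal cylindrical projection has a single point scale, 1/cos φ).
Areal scale = k² = sec²φ = 1/cos²(67.3°) = 1/0.3859² = 6.715.
True area = apparent / (areal scale) = 160000 / 6.715 ≈ 23800 km².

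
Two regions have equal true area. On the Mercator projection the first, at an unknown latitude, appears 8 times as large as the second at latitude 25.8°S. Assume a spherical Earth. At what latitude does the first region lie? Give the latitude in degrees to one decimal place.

Mercator areal scale is sec²φ, so apparent-area ratio = sec²φ₁ / sec²φ₂ = cos²φ₂ / cos²φ₁.
cos²φ₂ / cos²φ₁ = 8  ⇒  cos φ₁ = cos 25.8° / √8 = 0.9003/2.828 = 0.3183.
φ₁ = arccos(0.3183) ≈ 71.4°.

71.4°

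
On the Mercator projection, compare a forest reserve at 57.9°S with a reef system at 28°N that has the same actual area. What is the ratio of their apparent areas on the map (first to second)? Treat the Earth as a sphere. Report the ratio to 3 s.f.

2.76

On Mercator, area is exaggerated by sec²φ = 1/cos²φ.
At 57.9°: sec²(57.9°) = 1/0.5314² = 3.541.
At 28°: sec²(28°) = 1/0.8829² = 1.283.
Ratio = 3.541/1.283 = cos²(28°)/cos²(57.9°) ≈ 2.76.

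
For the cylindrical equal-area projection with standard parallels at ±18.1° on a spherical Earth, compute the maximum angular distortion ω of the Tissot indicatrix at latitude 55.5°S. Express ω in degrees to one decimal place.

56.8°

Cylindrical equal-area (φ₀ = 18.1°): h = cos φ / cos 18.1° along meridians, k = cos 18.1° / cos φ along parallels; h·k = 1.
At 55.5°: h = 0.5959, k = 1.678; principal scales a = 1.678, b = 0.5959.
sin(ω/2) = (a − b)/(a + b) = 1.082/2.274 = 0.4759, so ω = 2 arcsin(0.4759) ≈ 56.8°.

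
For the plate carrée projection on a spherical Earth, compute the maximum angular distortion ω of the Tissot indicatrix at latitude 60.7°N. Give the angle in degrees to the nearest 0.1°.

40.1°

In the plate carrée (x = Rλ, y = Rφ), meridians are true-scale (h = 1) and parallels are stretched by k = sec φ.
At 60.7°: h = 1.000, k = 2.043; principal scales a = 2.043, b = 1.000.
sin(ω/2) = (a − b)/(a + b) = 1.043/3.043 = 0.3428, so ω = 2 arcsin(0.3428) ≈ 40.1°.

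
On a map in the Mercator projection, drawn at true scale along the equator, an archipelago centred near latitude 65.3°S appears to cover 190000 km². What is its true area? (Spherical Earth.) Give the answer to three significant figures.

33200 km²

For Mercator, h = k = sec φ (a conformal cylindrical projection has a single point scale, 1/cos φ).
Areal scale = k² = sec²φ = 1/cos²(65.3°) = 1/0.4179² = 5.727.
True area = apparent / (areal scale) = 190000 / 5.727 ≈ 33200 km².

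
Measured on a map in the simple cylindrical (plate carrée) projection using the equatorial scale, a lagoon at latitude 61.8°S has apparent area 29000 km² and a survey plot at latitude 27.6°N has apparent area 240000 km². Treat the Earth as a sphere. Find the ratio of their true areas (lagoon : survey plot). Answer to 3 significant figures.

On the plate carrée, areal scale = h·k = 1 × sec φ, so true area = apparent × cos φ.
True area of lagoon: 29000 × cos(61.8°) = 29000 × 0.4726 = 13700 km².
True area of survey plot: 240000 × cos(27.6°) = 240000 × 0.8862 = 212700 km².
Ratio = 13700 / 212700 ≈ 0.0644.

0.0644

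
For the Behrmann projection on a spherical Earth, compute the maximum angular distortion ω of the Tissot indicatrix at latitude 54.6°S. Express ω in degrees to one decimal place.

44.9°

Behrmann is a cylindrical equal-area projection with standard parallels at ±30°. Cylindrical equal-area (φ₀ = 30°): h = cos φ / cos 30° along meridians, k = cos 30° / cos φ along parallels; h·k = 1.
At 54.6°: h = 0.6689, k = 1.495; principal scales a = 1.495, b = 0.6689.
sin(ω/2) = (a − b)/(a + b) = 0.8261/2.164 = 0.3818, so ω = 2 arcsin(0.3818) ≈ 44.9°.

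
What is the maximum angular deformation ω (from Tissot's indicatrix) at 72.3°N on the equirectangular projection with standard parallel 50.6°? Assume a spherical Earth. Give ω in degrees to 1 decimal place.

41.3°

The equidistant cylindrical projection with φ₀ = 50.6° has h = 1 (meridians true) and k = cos φ₀ / cos φ along parallels.
At 72.3°: h = 1.000, k = 2.088; principal scales a = 2.088, b = 1.000.
sin(ω/2) = (a − b)/(a + b) = 1.088/3.088 = 0.3523, so ω = 2 arcsin(0.3523) ≈ 41.3°.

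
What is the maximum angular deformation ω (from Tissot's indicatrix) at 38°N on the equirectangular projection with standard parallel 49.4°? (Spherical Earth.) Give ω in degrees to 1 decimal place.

In the equirectangular projection with standard parallel φ₀ = 49.4° (x = Rλ cos φ₀, y = Rφ), meridians are true-scale (h = 1) and the parallel scale is k = cos φ₀ / cos φ.
At 38°: h = 1.000, k = 0.8258; principal scales a = 1.000, b = 0.8258.
sin(ω/2) = (a − b)/(a + b) = 0.1742/1.826 = 0.09538, so ω = 2 arcsin(0.09538) ≈ 10.9°.

10.9°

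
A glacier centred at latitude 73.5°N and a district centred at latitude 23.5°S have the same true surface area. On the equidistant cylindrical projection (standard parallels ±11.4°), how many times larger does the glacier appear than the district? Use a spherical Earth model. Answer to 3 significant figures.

3.23

With standard parallel φ₀ = 11.4°, the equirectangular projection gives x = Rλ cos φ₀, y = Rφ, so h = 1 and k = cos 11.4° / cos φ.
Areal scale at 73.5°: h·k = 1.000 × 3.451 = 3.451.
Areal scale at 23.5°: h·k = 1.000 × 1.069 = 1.069.
Ratio = 3.451/1.069 ≈ 3.23.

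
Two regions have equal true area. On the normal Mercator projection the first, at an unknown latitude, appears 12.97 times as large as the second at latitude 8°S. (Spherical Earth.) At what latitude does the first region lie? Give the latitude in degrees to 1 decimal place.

For equal true areas on Mercator, apparent areas scale as sec²φ, so the ratio is cos²φ₂ / cos²φ₁.
cos²φ₂ / cos²φ₁ = 12.97  ⇒  cos φ₁ = cos 8° / √12.97 = 0.9903/3.601 = 0.2750.
φ₁ = arccos(0.2750) ≈ 74.0°.

74.0°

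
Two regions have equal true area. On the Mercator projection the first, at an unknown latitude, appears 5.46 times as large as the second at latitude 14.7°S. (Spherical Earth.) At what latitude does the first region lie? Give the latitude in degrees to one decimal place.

65.5°

Mercator areal scale is sec²φ, so apparent-area ratio = sec²φ₁ / sec²φ₂ = cos²φ₂ / cos²φ₁.
cos²φ₂ / cos²φ₁ = 5.46  ⇒  cos φ₁ = cos 14.7° / √5.46 = 0.9673/2.337 = 0.4140.
φ₁ = arccos(0.4140) ≈ 65.5°.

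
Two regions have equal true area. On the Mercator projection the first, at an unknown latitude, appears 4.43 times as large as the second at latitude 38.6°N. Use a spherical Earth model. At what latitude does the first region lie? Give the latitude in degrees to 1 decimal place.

68.2°

On Mercator, (apparent₁)/(apparent₂) = sec²φ₁ / sec²φ₂ when true areas are equal.
cos²φ₂ / cos²φ₁ = 4.43  ⇒  cos φ₁ = cos 38.6° / √4.43 = 0.7815/2.105 = 0.3713.
φ₁ = arccos(0.3713) ≈ 68.2°.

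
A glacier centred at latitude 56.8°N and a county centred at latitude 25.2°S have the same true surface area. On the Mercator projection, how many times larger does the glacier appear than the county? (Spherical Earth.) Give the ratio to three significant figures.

2.73

On Mercator, area is exaggerated by sec²φ = 1/cos²φ.
At 56.8°: sec²(56.8°) = 1/0.5476² = 3.335.
At 25.2°: sec²(25.2°) = 1/0.9048² = 1.221.
Ratio = 3.335/1.221 = cos²(25.2°)/cos²(56.8°) ≈ 2.73.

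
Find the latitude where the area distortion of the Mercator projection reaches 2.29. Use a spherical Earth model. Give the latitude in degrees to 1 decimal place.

Mercator areal scale is sec²φ.
sec²φ = 2.29  ⇒  cos²φ = 0.4367  ⇒  cos φ = 0.6608.
φ = arccos(0.6608) ≈ 48.6°.

48.6°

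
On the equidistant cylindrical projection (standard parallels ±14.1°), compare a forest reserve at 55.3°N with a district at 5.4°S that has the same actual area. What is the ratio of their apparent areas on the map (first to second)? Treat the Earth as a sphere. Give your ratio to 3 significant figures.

The equidistant cylindrical projection with φ₀ = 14.1° has h = 1 (meridians true) and k = cos φ₀ / cos φ along parallels.
Areal scale at 55.3°: h·k = 1.000 × 1.704 = 1.704.
Areal scale at 5.4°: h·k = 1.000 × 0.9742 = 0.9742.
Ratio = 1.704/0.9742 ≈ 1.75.

1.75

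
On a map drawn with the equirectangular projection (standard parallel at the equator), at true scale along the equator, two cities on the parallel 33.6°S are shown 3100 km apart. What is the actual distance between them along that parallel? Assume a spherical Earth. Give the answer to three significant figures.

For the equirectangular projection with φ₀ = 0 (plate carrée), h = 1 along meridians and k = sec φ along parallels.
Along the parallel at 33.6°, map distances are exaggerated by k = sec 33.6° = 1.201.
True distance = 3100 / 1.201 = 3100 × cos 33.6° ≈ 2580 km.

2580 km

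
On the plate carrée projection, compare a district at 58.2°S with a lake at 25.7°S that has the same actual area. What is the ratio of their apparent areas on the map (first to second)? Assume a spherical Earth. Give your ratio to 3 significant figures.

1.71

For the equirectangular projection with φ₀ = 0 (plate carrée), h = 1 along meridians and k = sec φ along parallels.
Areal scale at 58.2°: h·k = 1.000 × 1.898 = 1.898.
Areal scale at 25.7°: h·k = 1.000 × 1.110 = 1.110.
Ratio = 1.898/1.110 ≈ 1.71.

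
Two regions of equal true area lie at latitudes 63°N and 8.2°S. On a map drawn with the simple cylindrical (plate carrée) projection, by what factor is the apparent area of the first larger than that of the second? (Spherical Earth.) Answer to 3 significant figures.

2.18

Plate carrée maps x = Rλ, y = Rφ. The meridian scale is h = 1 and the parallel scale is k = 1/cos φ = sec φ.
Areal scale at 63°: h·k = 1.000 × 2.203 = 2.203.
Areal scale at 8.2°: h·k = 1.000 × 1.010 = 1.010.
Ratio = 2.203/1.010 ≈ 2.18.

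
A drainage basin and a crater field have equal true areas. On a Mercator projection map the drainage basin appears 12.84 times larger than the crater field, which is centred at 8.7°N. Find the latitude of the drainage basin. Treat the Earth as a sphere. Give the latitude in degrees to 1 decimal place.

74.0°

For equal true areas on Mercator, apparent areas scale as sec²φ, so the ratio is cos²φ₂ / cos²φ₁.
cos²φ₂ / cos²φ₁ = 12.84  ⇒  cos φ₁ = cos 8.7° / √12.84 = 0.9885/3.583 = 0.2759.
φ₁ = arccos(0.2759) ≈ 74.0°.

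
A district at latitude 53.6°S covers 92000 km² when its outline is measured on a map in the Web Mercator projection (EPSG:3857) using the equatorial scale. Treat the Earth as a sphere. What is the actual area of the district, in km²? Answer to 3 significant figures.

32400 km²

For Mercator, h = k = sec φ (a conformal cylindrical projection has a single point scale, 1/cos φ).
Areal scale = k² = sec²φ = 1/cos²(53.6°) = 1/0.5934² = 2.840.
True area = apparent / (areal scale) = 92000 / 2.840 ≈ 32400 km².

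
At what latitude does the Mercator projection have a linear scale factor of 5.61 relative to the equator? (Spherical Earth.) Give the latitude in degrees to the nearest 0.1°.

Mercator scale is k = sec φ = 1/cos φ.
1/cos φ = 5.61  ⇒  cos φ = 0.1783  ⇒  φ = arccos(0.1783) ≈ 79.7°.

79.7°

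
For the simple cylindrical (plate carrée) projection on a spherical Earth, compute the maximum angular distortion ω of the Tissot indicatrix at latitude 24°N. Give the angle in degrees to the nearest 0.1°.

5.2°

Plate carrée maps x = Rλ, y = Rφ. The meridian scale is h = 1 and the parallel scale is k = 1/cos φ = sec φ.
At 24°: h = 1.000, k = 1.095; principal scales a = 1.095, b = 1.000.
sin(ω/2) = (a − b)/(a + b) = 0.09464/2.095 = 0.04518, so ω = 2 arcsin(0.04518) ≈ 5.2°.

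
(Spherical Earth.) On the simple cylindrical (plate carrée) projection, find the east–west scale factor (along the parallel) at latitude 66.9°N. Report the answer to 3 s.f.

2.55

In the plate carrée (x = Rλ, y = Rφ), meridians are true-scale (h = 1) and parallels are stretched by k = sec φ.
k = 1/cos 66.9° = 1/0.3923 = 2.549.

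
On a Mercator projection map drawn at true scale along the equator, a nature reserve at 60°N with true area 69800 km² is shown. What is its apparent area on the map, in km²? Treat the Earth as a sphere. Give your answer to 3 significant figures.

279000 km²

For Mercator, h = k = sec φ (a conformal cylindrical projection has a single point scale, 1/cos φ).
Areal scale = k² = sec²φ = 1/cos²(60°) = 1/0.5000² = 4.000.
Apparent area = 69800 × 4.000 ≈ 279000 km².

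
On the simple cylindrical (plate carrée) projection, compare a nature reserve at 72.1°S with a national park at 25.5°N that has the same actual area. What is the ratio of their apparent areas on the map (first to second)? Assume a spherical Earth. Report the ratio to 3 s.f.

For the equirectangular projection with φ₀ = 0 (plate carrée), h = 1 along meridians and k = sec φ along parallels.
Areal scale at 72.1°: h·k = 1.000 × 3.254 = 3.254.
Areal scale at 25.5°: h·k = 1.000 × 1.108 = 1.108.
Ratio = 3.254/1.108 ≈ 2.94.

2.94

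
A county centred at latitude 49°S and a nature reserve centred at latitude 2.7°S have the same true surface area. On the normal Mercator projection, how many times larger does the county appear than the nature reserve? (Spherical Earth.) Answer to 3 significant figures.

2.32

Mercator is conformal with k = sec φ, so areal scale = k² = sec²φ.
At 49°: sec²(49°) = 1/0.6561² = 2.323.
At 2.7°: sec²(2.7°) = 1/0.9989² = 1.002.
Ratio = 2.323/1.002 = cos²(2.7°)/cos²(49°) ≈ 2.32.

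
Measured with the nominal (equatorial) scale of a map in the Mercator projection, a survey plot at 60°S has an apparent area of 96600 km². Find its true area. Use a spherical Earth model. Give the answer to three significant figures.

24200 km²

For Mercator, h = k = sec φ (a conformal cylindrical projection has a single point scale, 1/cos φ).
Areal scale = k² = sec²φ = 1/cos²(60°) = 1/0.5000² = 4.000.
True area = apparent / (areal scale) = 96600 / 4.000 ≈ 24200 km².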